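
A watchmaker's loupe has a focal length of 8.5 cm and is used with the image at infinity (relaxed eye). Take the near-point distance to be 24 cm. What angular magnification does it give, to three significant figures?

M = D/f = 24/8.5 = 2.824.

2.82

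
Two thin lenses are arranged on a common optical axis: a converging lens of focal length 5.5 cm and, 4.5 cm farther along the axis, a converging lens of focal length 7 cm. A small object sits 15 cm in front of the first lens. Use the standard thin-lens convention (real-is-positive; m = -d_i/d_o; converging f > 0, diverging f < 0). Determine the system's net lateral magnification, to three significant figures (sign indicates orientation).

-0.362

Lens 1: 1/d_i1 = 1/f_1 - 1/d_o1 = 1/5.5 - 1/15 = 0.11515 cm^-1, so d_i1 = 8.684 cm.
m_1 = -(8.684)/15 = -0.5789.
Since 8.684 cm > 4.5 cm, the first image lies past the second lens and serves as a virtual object: d_o2 = L - d_i1 = -4.184 cm.
Lens 2: 1/d_i2 = 1/f_2 - 1/d_o2 = 1/7 - 1/(-4.184) = 0.38185 cm^-1, so d_i2 = 2.619 cm.
m_2 = -(2.619)/(-4.184) = 0.6259.
The system's lateral magnification is m_1 m_2 = (-0.5789)(0.6259) = -0.3624.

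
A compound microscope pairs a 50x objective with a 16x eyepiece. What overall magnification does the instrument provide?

800

The overall magnification of a compound microscope is the product of the objective and eyepiece magnifications:
M = M_obj x M_eye = 50 x 16 = 800.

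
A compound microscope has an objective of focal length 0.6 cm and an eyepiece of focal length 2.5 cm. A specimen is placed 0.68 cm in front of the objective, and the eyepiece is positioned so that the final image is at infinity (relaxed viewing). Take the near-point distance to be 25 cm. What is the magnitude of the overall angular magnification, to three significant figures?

75.0

Objective: 1/d_i = 1/f_obj - 1/d_o = 1/0.6 - 1/0.68 = 0.19608 cm^-1, so d_i = 5.100 cm.
m_obj = -d_i/d_o = -5.100/0.68 = -7.500.
Eyepiece angular magnification (image at infinity): M_eye = D/f_e = 25/2.5 = 10.000.
Overall M = m_obj x M_eye = (-7.500)(10.000) = -75.00.
|M| = 75.00.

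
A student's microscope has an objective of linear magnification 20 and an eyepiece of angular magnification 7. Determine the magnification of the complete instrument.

The overall magnification of a compound microscope is the product of the objective and eyepiece magnifications:
M = M_obj x M_eye = 20 x 7 = 140.

140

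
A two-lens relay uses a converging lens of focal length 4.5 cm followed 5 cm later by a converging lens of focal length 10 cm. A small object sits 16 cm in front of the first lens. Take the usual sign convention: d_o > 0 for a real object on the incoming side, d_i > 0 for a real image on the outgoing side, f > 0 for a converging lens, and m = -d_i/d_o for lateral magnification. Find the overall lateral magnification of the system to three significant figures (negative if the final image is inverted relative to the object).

-0.347

Lens 1: 1/d_i1 = 1/f_1 - 1/d_o1 = 1/4.5 - 1/16 = 0.15972 cm^-1, so d_i1 = 6.261 cm.
m_1 = -(6.261)/16 = -0.3913.
This image would form 6.261 cm past lens 1, i.e. 1.261 cm beyond lens 2, so it is a virtual object for lens 2: d_o2 = 5 - 6.261 = -1.261 cm.
Lens 2: 1/d_i2 = 1/f_2 - 1/d_o2 = 1/10 - 1/(-1.261) = 0.89310 cm^-1, so d_i2 = 1.120 cm.
m_2 = -(1.120)/(-1.261) = 0.8880.
Total m = m_1 x m_2 = (-0.3913)(0.8880) = -0.3475.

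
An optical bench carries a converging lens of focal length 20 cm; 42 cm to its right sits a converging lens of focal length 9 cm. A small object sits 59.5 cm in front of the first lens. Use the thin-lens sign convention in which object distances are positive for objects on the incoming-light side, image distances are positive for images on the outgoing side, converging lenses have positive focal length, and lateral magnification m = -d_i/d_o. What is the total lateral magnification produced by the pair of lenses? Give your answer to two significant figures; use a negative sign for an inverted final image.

1.6

Applying the thin-lens equation to the first lens, 1/20 = 1/59.5 + 1/d_i1, which gives d_i1 = 30.127 cm.
Its lateral magnification is m_1 = -d_i1/d_o1 = -(30.127)/59.5 = -0.5063.
The intermediate image is 30.127 cm to the right of lens 1, so d_o2 = L - d_i1 = 42 - 30.127 = 11.873 cm.
Applying the thin-lens equation again with f_2 = 9 cm and d_o2 = 11.873 cm gives d_i2 = 37.189 cm.
m_2 = -(37.189)/(11.873) = -3.1322.
Total m = m_1 x m_2 = (-0.5063)(-3.1322) = 1.5859.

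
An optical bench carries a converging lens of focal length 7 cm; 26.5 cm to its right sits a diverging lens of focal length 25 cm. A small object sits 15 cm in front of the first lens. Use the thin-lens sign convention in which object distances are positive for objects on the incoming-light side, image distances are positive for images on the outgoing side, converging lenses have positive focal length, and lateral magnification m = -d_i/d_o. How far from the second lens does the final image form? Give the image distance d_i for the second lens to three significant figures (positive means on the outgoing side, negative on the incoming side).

-8.71 cm

Lens 1: 1/d_i1 = 1/f_1 - 1/d_o1 = 1/7 - 1/15 = 0.07619 cm^-1, so d_i1 = 13.125 cm.
That image sits 13.375 cm in front of the second lens, so d_o2 = 13.375 cm.
Lens 2: 1/d_i2 = 1/f_2 - 1/d_o2 = 1/(-25) - 1/(13.375) = -0.11477 cm^-1, so d_i2 = -8.713 cm.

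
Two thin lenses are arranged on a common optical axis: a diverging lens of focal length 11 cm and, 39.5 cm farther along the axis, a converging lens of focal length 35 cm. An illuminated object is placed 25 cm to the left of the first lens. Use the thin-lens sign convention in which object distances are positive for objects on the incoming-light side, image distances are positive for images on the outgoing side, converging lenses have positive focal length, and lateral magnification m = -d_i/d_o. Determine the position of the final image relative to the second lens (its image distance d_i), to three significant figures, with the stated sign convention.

First lens: d_i1 = 1/(1/(-11) - 1/25) = -7.639 cm.
The intermediate image is virtual, 7.639 cm to the left of lens 1, so d_o2 = L - d_i1 = 39.5 - (-7.639) = 47.139 cm.
Second lens: d_i2 = 1/(1/35 - 1/(47.139)) = 135.915 cm.

136 cm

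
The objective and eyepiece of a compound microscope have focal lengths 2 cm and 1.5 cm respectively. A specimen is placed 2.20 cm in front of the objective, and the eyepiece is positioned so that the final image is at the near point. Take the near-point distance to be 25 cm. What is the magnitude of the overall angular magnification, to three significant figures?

Objective: 1/d_i = 1/f_obj - 1/d_o = 1/2 - 1/2.20 = 0.04545 cm^-1, so d_i = 22.000 cm.
m_obj = -d_i/d_o = -22.000/2.20 = -10.000.
Eyepiece angular magnification (image at near point): M_eye = 1 + D/f_e = 1 + 25/1.5 = 17.667.
Overall M = m_obj x M_eye = (-10.000)(17.667) = -176.67.
|M| = 176.67.

177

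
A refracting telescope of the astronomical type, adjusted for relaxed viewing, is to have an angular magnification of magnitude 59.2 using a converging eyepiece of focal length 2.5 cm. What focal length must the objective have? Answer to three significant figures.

|M| = f_obj/|f_eye|, so f_obj = |M| x |f_eye| = 59.2 x 2.5 = 148.000 cm.

148 cm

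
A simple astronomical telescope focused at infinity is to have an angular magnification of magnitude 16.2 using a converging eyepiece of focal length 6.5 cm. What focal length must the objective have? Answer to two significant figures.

110 cm

|M| = f_obj/|f_eye|, so f_obj = |M| x |f_eye| = 16.2 x 6.5 = 105.300 cm.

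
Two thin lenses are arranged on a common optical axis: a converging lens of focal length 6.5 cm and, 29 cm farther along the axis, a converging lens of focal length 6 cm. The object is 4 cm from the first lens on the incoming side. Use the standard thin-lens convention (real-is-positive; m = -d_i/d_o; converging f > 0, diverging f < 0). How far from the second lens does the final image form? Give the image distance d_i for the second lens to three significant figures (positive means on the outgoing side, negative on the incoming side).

7.08 cm

First lens: d_i1 = 1/(1/6.5 - 1/4) = -10.400 cm.
With d_i1 < 0 the first image is virtual and lies on the object side; the object distance for lens 2 is d_o2 = 29 - (-10.400) = 39.400 cm.
Second lens: d_i2 = 1/(1/6 - 1/(39.400)) = 7.078 cm.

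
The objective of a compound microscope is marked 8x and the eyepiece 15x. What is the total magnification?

The overall magnification of a compound microscope is the product of the objective and eyepiece magnifications:
M = M_obj x M_eye = 8 x 15 = 120.

120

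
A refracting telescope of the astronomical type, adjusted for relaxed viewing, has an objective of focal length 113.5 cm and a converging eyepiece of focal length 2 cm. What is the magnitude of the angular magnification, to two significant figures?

|M| = f_obj/|f_eye| = 113.5/2 = 56.750.

57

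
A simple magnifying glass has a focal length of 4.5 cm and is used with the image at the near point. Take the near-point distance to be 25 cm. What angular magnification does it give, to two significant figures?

6.6

M = 1 + D/f = 1 + 25/4.5 = 6.556.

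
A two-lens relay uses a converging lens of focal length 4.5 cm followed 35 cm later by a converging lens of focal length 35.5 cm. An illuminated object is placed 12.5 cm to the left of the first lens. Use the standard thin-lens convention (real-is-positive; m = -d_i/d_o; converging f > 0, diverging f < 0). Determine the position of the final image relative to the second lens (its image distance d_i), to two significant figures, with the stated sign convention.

Lens 1: 1/d_i1 = 1/f_1 - 1/d_o1 = 1/4.5 - 1/12.5 = 0.14222 cm^-1, so d_i1 = 7.031 cm.
Object distance for lens 2: d_o2 = 35 - 7.031 = 27.969 cm.
Lens 2: 1/d_i2 = 1/f_2 - 1/d_o2 = 1/35.5 - 1/(27.969) = -0.00759 cm^-1, so d_i2 = -131.836 cm.

-130 cm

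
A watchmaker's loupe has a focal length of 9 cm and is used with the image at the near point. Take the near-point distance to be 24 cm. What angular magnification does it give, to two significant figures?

3.7

M = 1 + D/f = 1 + 24/9 = 3.667.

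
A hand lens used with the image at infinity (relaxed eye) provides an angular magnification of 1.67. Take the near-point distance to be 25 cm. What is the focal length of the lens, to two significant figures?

15 cm

For the image at infinity, M = D/f.
f = D/M = 25/1.67 = 14.970 cm.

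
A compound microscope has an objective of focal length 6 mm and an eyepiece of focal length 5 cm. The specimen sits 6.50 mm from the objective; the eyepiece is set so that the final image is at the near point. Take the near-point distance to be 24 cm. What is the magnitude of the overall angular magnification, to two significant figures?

70

Convert to cm: f_obj = 6 mm = 0.6 cm; d_o = 6.50 mm = 0.65 cm.
Objective: 1/d_i = 1/f_obj - 1/d_o = 1/0.6 - 1/0.65 = 0.12821 cm^-1, so d_i = 7.800 cm.
m_obj = -d_i/d_o = -7.800/0.65 = -12.000.
Eyepiece angular magnification (image at near point): M_eye = 1 + D/f_e = 1 + 24/5 = 5.800.
Overall M = m_obj x M_eye = (-12.000)(5.800) = -69.60.
|M| = 69.60.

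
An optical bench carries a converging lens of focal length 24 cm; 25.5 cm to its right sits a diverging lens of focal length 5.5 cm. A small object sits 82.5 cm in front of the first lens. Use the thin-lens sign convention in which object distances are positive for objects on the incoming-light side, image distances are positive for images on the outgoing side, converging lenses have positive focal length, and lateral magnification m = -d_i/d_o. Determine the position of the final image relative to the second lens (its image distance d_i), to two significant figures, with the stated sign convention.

-16 cm

First lens: d_i1 = 1/(1/24 - 1/82.5) = 33.846 cm.
Since 33.846 cm > 25.5 cm, the first image lies past the second lens and serves as a virtual object: d_o2 = L - d_i1 = -8.346 cm.
Second lens: d_i2 = 1/(1/(-5.5) - 1/(-8.346)) = -16.128 cm.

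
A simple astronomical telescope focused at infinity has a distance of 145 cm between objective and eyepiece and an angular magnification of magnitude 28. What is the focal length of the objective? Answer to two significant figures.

140 cm

In normal adjustment the tube length equals f_obj + f_eye and |M| = f_obj/f_eye.
So f_obj = 28 f_eye and 28 f_eye + f_eye = 145 cm, giving f_eye = 145/29 = 5.000 cm and f_obj = 140.000 cm.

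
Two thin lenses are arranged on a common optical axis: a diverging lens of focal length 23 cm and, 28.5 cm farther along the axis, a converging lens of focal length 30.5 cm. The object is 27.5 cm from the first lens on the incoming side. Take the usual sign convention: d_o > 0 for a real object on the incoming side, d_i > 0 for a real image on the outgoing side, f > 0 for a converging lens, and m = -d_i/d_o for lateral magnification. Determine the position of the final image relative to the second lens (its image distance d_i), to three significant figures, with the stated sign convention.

119 cm

First lens: d_i1 = 1/(1/(-23) - 1/27.5) = -12.525 cm.
With d_i1 < 0 the first image is virtual and lies on the object side; the object distance for lens 2 is d_o2 = 28.5 - (-12.525) = 41.025 cm.
Second lens: d_i2 = 1/(1/30.5 - 1/(41.025)) = 118.887 cm.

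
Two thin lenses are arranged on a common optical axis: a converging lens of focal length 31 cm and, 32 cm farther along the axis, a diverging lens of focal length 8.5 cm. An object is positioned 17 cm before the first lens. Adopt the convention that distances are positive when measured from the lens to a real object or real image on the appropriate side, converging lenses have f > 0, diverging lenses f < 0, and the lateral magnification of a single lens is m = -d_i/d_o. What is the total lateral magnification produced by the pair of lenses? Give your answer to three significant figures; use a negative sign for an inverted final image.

Applying the thin-lens equation to the first lens, 1/31 = 1/17 + 1/d_i1, which gives d_i1 = -37.643 cm.
Its lateral magnification is m_1 = -d_i1/d_o1 = -(-37.643)/17 = 2.2143.
With d_i1 < 0 the first image is virtual and lies on the object side; the object distance for lens 2 is d_o2 = 32 - (-37.643) = 69.643 cm.
Applying the thin-lens equation again with f_2 = -8.5 cm and d_o2 = 69.643 cm gives d_i2 = -7.575 cm.
m_2 = -(-7.575)/(69.643) = 0.1088.
The system's lateral magnification is m_1 m_2 = (2.2143)(0.1088) = 0.2409.

0.241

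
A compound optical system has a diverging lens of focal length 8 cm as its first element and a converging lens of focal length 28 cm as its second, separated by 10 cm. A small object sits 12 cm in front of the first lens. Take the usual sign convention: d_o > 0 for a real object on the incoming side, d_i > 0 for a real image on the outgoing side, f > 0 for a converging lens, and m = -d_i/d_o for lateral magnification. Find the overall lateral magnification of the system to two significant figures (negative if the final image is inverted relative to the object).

First lens: d_i1 = 1/(1/(-8) - 1/12) = -4.800 cm.
m_1 = -(-4.800)/12 = 0.4000.
With d_i1 < 0 the first image is virtual and lies on the object side; the object distance for lens 2 is d_o2 = 10 - (-4.800) = 14.800 cm.
Second lens: d_i2 = 1/(1/28 - 1/(14.800)) = -31.394 cm.
m_2 = -(-31.394)/(14.800) = 2.1212.
Overall magnification: m = m_1 m_2 = 0.8485.

0.85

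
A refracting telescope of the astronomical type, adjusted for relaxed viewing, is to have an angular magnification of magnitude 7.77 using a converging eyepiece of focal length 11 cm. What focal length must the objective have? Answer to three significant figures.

85.5 cm

|M| = f_obj/|f_eye|, so f_obj = |M| x |f_eye| = 7.77 x 11 = 85.470 cm.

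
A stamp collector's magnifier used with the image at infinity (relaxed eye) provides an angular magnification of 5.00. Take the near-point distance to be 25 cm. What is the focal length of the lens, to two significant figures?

For the image at infinity, M = D/f.
f = D/M = 25/5.0 = 5.000 cm.

5.0 cm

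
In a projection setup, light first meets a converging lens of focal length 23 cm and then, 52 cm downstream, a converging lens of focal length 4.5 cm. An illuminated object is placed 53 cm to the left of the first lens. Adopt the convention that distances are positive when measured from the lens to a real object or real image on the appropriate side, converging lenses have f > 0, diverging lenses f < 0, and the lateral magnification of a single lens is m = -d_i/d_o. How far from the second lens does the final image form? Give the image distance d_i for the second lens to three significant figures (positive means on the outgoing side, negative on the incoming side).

First lens: d_i1 = 1/(1/23 - 1/53) = 40.633 cm.
Object distance for lens 2: d_o2 = 52 - 40.633 = 11.367 cm.
Second lens: d_i2 = 1/(1/4.5 - 1/(11.367)) = 7.449 cm.

7.45 cm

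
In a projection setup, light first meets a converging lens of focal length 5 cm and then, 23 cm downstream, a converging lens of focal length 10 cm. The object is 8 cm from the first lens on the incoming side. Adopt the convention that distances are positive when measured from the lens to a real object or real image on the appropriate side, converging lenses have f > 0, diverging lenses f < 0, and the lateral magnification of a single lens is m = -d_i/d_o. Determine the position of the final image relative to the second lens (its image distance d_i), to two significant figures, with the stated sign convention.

Applying the thin-lens equation to the first lens, 1/5 = 1/8 + 1/d_i1, which gives d_i1 = 13.333 cm.
That image sits 9.667 cm in front of the second lens, so d_o2 = 9.667 cm.
Applying the thin-lens equation again with f_2 = 10 cm and d_o2 = 9.667 cm gives d_i2 = -290.000 cm.

-290 cm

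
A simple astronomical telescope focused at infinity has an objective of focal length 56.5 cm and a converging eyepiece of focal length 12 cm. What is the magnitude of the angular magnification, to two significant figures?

|M| = f_obj/|f_eye| = 56.5/12 = 4.708.

4.7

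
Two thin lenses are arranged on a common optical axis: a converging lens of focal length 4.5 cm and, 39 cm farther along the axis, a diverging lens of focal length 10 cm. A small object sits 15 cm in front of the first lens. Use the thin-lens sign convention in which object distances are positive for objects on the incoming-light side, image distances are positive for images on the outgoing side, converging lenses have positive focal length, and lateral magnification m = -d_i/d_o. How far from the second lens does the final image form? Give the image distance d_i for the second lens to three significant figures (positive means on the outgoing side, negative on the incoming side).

-7.65 cm

Lens 1: 1/d_i1 = 1/f_1 - 1/d_o1 = 1/4.5 - 1/15 = 0.15556 cm^-1, so d_i1 = 6.429 cm.
Object distance for lens 2: d_o2 = 39 - 6.429 = 32.571 cm.
Lens 2: 1/d_i2 = 1/f_2 - 1/d_o2 = 1/(-10) - 1/(32.571) = -0.13070 cm^-1, so d_i2 = -7.651 cm.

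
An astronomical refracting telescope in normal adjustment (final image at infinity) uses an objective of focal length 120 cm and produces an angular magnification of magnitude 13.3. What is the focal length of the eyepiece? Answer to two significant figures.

|M| = f_obj/f_eye, so f_eye = f_obj/|M| = 120/13.3 = 9.023 cm.

9.0 cm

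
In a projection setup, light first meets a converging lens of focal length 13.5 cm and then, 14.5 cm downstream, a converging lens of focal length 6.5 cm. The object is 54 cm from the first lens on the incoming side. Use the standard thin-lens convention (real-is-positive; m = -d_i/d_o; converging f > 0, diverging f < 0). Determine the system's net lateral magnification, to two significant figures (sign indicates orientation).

Applying the thin-lens equation to the first lens, 1/13.5 = 1/54 + 1/d_i1, which gives d_i1 = 18.000 cm.
Its lateral magnification is m_1 = -d_i1/d_o1 = -(18.000)/54 = -0.3333.
This image would form 18.000 cm past lens 1, i.e. 3.500 cm beyond lens 2, so it is a virtual object for lens 2: d_o2 = 14.5 - 18.000 = -3.500 cm.
Applying the thin-lens equation again with f_2 = 6.5 cm and d_o2 = -3.500 cm gives d_i2 = 2.275 cm.
m_2 = -(2.275)/(-3.500) = 0.6500.
The system's lateral magnification is m_1 m_2 = (-0.3333)(0.6500) = -0.2167.

-0.22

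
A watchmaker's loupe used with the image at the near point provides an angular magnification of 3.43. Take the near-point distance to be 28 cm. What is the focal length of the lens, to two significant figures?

12 cm

For the image at the near point, M = 1 + D/f.
f = D/(M - 1) = 28/(3.43 - 1) = 11.523 cm.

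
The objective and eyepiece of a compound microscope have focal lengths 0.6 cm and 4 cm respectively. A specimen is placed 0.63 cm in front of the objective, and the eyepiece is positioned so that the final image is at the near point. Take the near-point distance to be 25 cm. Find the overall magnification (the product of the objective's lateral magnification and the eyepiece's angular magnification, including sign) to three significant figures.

Objective: 1/d_i = 1/f_obj - 1/d_o = 1/0.6 - 1/0.63 = 0.07937 cm^-1, so d_i = 12.600 cm.
m_obj = -d_i/d_o = -12.600/0.63 = -20.000.
Eyepiece angular magnification (image at near point): M_eye = 1 + D/f_e = 1 + 25/4 = 7.250.
Overall M = m_obj x M_eye = (-20.000)(7.250) = -145.00.

-145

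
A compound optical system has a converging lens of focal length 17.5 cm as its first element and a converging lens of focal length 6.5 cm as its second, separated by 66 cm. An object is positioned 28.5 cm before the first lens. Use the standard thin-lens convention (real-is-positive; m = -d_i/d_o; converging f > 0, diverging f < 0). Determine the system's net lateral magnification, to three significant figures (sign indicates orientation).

Lens 1: 1/d_i1 = 1/f_1 - 1/d_o1 = 1/17.5 - 1/28.5 = 0.02206 cm^-1, so d_i1 = 45.341 cm.
m_1 = -(45.341)/28.5 = -1.5909.
The intermediate image is 45.341 cm to the right of lens 1, so d_o2 = L - d_i1 = 66 - 45.341 = 20.659 cm.
Lens 2: 1/d_i2 = 1/f_2 - 1/d_o2 = 1/6.5 - 1/(20.659) = 0.10544 cm^-1, so d_i2 = 9.484 cm.
m_2 = -(9.484)/(20.659) = -0.4591.
Overall magnification: m = m_1 m_2 = 0.7303.

0.730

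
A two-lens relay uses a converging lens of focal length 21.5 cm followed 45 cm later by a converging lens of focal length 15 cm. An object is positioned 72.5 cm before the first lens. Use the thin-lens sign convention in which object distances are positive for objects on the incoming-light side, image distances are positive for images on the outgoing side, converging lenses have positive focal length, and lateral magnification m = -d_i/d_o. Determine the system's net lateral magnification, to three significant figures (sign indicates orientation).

-11.2

Applying the thin-lens equation to the first lens, 1/21.5 = 1/72.5 + 1/d_i1, which gives d_i1 = 30.564 cm.
Its lateral magnification is m_1 = -d_i1/d_o1 = -(30.564)/72.5 = -0.4216.
That image sits 14.436 cm in front of the second lens, so d_o2 = 14.436 cm.
Applying the thin-lens equation again with f_2 = 15 cm and d_o2 = 14.436 cm gives d_i2 = -384.130 cm.
m_2 = -(-384.130)/(14.436) = 26.6087.
Total m = m_1 x m_2 = (-0.4216)(26.6087) = -11.2174.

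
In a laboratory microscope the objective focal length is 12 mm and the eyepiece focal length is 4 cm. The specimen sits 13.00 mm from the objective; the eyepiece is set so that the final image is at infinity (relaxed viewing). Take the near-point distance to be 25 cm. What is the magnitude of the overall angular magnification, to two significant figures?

75

Convert to cm: f_obj = 12 mm = 1.2 cm; d_o = 13.00 mm = 1.30 cm.
Objective: 1/d_i = 1/f_obj - 1/d_o = 1/1.2 - 1/1.30 = 0.06410 cm^-1, so d_i = 15.600 cm.
m_obj = -d_i/d_o = -15.600/1.30 = -12.000.
Eyepiece angular magnification (image at infinity): M_eye = D/f_e = 25/4 = 6.250.
Overall M = m_obj x M_eye = (-12.000)(6.250) = -75.00.
|M| = 75.00.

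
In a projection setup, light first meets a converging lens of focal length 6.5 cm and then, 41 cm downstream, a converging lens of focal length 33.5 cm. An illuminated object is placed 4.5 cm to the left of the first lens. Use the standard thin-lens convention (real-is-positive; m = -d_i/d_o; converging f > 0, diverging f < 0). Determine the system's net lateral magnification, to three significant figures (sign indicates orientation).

Applying the thin-lens equation to the first lens, 1/6.5 = 1/4.5 + 1/d_i1, which gives d_i1 = -14.625 cm.
Its lateral magnification is m_1 = -d_i1/d_o1 = -(-14.625)/4.5 = 3.2500.
The intermediate image is virtual, 14.625 cm to the left of lens 1, so d_o2 = L - d_i1 = 41 - (-14.625) = 55.625 cm.
Applying the thin-lens equation again with f_2 = 33.5 cm and d_o2 = 55.625 cm gives d_i2 = 84.223 cm.
m_2 = -(84.223)/(55.625) = -1.5141.
Overall magnification: m = m_1 m_2 = -4.9209.

-4.92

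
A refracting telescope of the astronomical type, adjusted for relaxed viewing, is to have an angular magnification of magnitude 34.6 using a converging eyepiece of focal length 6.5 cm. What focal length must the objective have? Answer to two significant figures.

|M| = f_obj/|f_eye|, so f_obj = |M| x |f_eye| = 34.6 x 6.5 = 224.900 cm.

220 cm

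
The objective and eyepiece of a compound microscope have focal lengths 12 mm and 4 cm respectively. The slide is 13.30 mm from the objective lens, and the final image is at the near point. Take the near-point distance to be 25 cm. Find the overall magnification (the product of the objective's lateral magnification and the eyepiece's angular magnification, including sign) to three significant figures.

Convert to cm: f_obj = 12 mm = 1.2 cm; d_o = 13.30 mm = 1.33 cm.
Objective: 1/d_i = 1/f_obj - 1/d_o = 1/1.2 - 1/1.33 = 0.08145 cm^-1, so d_i = 12.277 cm.
m_obj = -d_i/d_o = -12.277/1.33 = -9.231.
Eyepiece angular magnification (image at near point): M_eye = 1 + D/f_e = 1 + 25/4 = 7.250.
Overall M = m_obj x M_eye = (-9.231)(7.250) = -66.92.

-66.9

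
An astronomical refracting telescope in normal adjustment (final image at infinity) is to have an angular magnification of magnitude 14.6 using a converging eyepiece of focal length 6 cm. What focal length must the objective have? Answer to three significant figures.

|M| = f_obj/|f_eye|, so f_obj = |M| x |f_eye| = 14.6 x 6 = 87.600 cm.

87.6 cm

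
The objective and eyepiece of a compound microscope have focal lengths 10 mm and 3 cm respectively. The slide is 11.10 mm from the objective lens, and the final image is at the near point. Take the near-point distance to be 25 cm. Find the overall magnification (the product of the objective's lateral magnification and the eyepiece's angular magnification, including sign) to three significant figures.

-84.8

Convert to cm: f_obj = 10 mm = 1 cm; d_o = 11.10 mm = 1.11 cm.
Objective: 1/d_i = 1/f_obj - 1/d_o = 1/1 - 1/1.11 = 0.09910 cm^-1, so d_i = 10.091 cm.
m_obj = -d_i/d_o = -10.091/1.11 = -9.091.
Eyepiece angular magnification (image at near point): M_eye = 1 + D/f_e = 1 + 25/3 = 9.333.
Overall M = m_obj x M_eye = (-9.091)(9.333) = -84.85.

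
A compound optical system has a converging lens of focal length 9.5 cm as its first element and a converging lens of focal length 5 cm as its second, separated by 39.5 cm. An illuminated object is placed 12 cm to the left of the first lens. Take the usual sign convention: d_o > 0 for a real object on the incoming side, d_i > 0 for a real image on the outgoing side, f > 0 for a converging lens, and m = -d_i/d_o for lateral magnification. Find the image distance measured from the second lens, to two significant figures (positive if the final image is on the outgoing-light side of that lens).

2.7 cm

Applying the thin-lens equation to the first lens, 1/9.5 = 1/12 + 1/d_i1, which gives d_i1 = 45.600 cm.
This image would form 45.600 cm past lens 1, i.e. 6.100 cm beyond lens 2, so it is a virtual object for lens 2: d_o2 = 39.5 - 45.600 = -6.100 cm.
Applying the thin-lens equation again with f_2 = 5 cm and d_o2 = -6.100 cm gives d_i2 = 2.748 cm.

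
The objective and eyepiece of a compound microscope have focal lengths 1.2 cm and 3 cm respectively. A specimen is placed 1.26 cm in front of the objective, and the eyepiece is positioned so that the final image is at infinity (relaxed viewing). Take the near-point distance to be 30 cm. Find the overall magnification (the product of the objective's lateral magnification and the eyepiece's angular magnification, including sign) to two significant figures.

Objective: 1/d_i = 1/f_obj - 1/d_o = 1/1.2 - 1/1.26 = 0.03968 cm^-1, so d_i = 25.200 cm.
m_obj = -d_i/d_o = -25.200/1.26 = -20.000.
Eyepiece angular magnification (image at infinity): M_eye = D/f_e = 30/3 = 10.000.
Overall M = m_obj x M_eye = (-20.000)(10.000) = -200.00.

-200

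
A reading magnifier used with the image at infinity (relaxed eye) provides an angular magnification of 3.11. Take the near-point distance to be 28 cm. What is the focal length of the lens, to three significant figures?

9.00 cm

For the image at infinity, M = D/f.
f = D/M = 28/3.11 = 9.003 cm.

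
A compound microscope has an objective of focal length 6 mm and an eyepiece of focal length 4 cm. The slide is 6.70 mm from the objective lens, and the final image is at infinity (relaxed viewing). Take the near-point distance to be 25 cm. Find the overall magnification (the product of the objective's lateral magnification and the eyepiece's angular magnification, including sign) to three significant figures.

-53.6

Convert to cm: f_obj = 6 mm = 0.6 cm; d_o = 6.70 mm = 0.67 cm.
Objective: 1/d_i = 1/f_obj - 1/d_o = 1/0.6 - 1/0.67 = 0.17413 cm^-1, so d_i = 5.743 cm.
m_obj = -d_i/d_o = -5.743/0.67 = -8.571.
Eyepiece angular magnification (image at infinity): M_eye = D/f_e = 25/4 = 6.250.
Overall M = m_obj x M_eye = (-8.571)(6.250) = -53.57.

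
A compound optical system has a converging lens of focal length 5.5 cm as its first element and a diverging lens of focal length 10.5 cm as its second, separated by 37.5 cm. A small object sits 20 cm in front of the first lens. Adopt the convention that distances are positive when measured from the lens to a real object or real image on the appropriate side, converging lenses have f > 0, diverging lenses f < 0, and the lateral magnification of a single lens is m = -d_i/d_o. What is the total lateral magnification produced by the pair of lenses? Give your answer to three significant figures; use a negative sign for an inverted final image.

-0.0985

Lens 1: 1/d_i1 = 1/f_1 - 1/d_o1 = 1/5.5 - 1/20 = 0.13182 cm^-1, so d_i1 = 7.586 cm.
m_1 = -(7.586)/20 = -0.3793.
That image sits 29.914 cm in front of the second lens, so d_o2 = 29.914 cm.
Lens 2: 1/d_i2 = 1/f_2 - 1/d_o2 = 1/(-10.5) - 1/(29.914) = -0.12867 cm^-1, so d_i2 = -7.772 cm.
m_2 = -(-7.772)/(29.914) = 0.2598.
Overall magnification: m = m_1 m_2 = -0.0985.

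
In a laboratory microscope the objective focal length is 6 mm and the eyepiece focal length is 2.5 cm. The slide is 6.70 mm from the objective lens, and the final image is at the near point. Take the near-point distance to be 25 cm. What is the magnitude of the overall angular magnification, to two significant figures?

94

Convert to cm: f_obj = 6 mm = 0.6 cm; d_o = 6.70 mm = 0.67 cm.
Objective: 1/d_i = 1/f_obj - 1/d_o = 1/0.6 - 1/0.67 = 0.17413 cm^-1, so d_i = 5.743 cm.
m_obj = -d_i/d_o = -5.743/0.67 = -8.571.
Eyepiece angular magnification (image at near point): M_eye = 1 + D/f_e = 1 + 25/2.5 = 11.000.
Overall M = m_obj x M_eye = (-8.571)(11.000) = -94.29.
|M| = 94.29.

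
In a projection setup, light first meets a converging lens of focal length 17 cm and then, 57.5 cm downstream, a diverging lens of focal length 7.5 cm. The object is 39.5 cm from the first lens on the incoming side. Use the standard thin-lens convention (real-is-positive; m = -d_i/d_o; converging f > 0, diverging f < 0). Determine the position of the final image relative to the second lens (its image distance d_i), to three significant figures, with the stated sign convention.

First lens: d_i1 = 1/(1/17 - 1/39.5) = 29.844 cm.
That image sits 27.656 cm in front of the second lens, so d_o2 = 27.656 cm.
Second lens: d_i2 = 1/(1/(-7.5) - 1/(27.656)) = -5.900 cm.

-5.90 cm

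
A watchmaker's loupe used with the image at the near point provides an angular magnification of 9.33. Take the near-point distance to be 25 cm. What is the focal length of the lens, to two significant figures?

For the image at the near point, M = 1 + D/f.
f = D/(M - 1) = 25/(9.33 - 1) = 3.001 cm.

3.0 cm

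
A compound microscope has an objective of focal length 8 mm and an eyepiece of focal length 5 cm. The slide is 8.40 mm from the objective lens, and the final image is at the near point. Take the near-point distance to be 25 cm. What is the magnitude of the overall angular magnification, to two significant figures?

120

Convert to cm: f_obj = 8 mm = 0.8 cm; d_o = 8.40 mm = 0.84 cm.
Objective: 1/d_i = 1/f_obj - 1/d_o = 1/0.8 - 1/0.84 = 0.05952 cm^-1, so d_i = 16.800 cm.
m_obj = -d_i/d_o = -16.800/0.84 = -20.000.
Eyepiece angular magnification (image at near point): M_eye = 1 + D/f_e = 1 + 25/5 = 6.000.
Overall M = m_obj x M_eye = (-20.000)(6.000) = -120.00.
|M| = 120.00.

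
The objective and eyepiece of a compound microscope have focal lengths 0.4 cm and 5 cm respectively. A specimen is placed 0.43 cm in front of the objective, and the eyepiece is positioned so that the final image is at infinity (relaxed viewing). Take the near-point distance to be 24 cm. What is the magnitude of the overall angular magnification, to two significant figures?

Objective: 1/d_i = 1/f_obj - 1/d_o = 1/0.4 - 1/0.43 = 0.17442 cm^-1, so d_i = 5.733 cm.
m_obj = -d_i/d_o = -5.733/0.43 = -13.333.
Eyepiece angular magnification (image at infinity): M_eye = D/f_e = 24/5 = 4.800.
Overall M = m_obj x M_eye = (-13.333)(4.800) = -64.00.
|M| = 64.00.

64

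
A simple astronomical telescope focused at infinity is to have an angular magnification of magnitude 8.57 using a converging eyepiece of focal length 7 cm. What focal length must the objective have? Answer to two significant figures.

|M| = f_obj/|f_eye|, so f_obj = |M| x |f_eye| = 8.57 x 7 = 59.990 cm.

60 cm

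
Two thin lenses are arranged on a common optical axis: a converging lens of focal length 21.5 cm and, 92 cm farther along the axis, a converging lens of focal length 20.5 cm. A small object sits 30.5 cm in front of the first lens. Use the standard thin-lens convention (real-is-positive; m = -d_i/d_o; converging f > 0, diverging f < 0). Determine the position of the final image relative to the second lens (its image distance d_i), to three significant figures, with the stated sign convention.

Lens 1: 1/d_i1 = 1/f_1 - 1/d_o1 = 1/21.5 - 1/30.5 = 0.01372 cm^-1, so d_i1 = 72.861 cm.
That image sits 19.139 cm in front of the second lens, so d_o2 = 19.139 cm.
Lens 2: 1/d_i2 = 1/f_2 - 1/d_o2 = 1/20.5 - 1/(19.139) = -0.00347 cm^-1, so d_i2 = -288.255 cm.

-288 cm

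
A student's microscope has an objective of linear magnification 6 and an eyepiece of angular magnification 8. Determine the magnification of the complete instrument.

48

The overall magnification of a compound microscope is the product of the objective and eyepiece magnifications:
M = M_obj x M_eye = 6 x 8 = 48.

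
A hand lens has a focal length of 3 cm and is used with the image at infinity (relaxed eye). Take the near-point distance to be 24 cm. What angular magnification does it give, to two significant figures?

8.0

M = D/f = 24/3 = 8.000.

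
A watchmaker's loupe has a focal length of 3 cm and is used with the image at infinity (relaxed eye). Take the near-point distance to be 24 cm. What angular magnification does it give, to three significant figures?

8.00

M = D/f = 24/3 = 8.000.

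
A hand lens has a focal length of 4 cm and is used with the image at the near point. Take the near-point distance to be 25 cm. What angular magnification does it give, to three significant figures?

M = 1 + D/f = 1 + 25/4 = 7.250.

7.25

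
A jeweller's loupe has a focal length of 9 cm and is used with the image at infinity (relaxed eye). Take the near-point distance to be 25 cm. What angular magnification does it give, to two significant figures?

2.8

M = D/f = 25/9 = 2.778.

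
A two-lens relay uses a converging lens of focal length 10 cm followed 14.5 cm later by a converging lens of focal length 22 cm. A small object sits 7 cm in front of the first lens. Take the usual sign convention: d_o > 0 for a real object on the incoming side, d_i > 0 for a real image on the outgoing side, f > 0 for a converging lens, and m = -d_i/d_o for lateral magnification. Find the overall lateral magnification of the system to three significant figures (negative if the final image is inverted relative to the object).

-4.63

Applying the thin-lens equation to the first lens, 1/10 = 1/7 + 1/d_i1, which gives d_i1 = -23.333 cm.
Its lateral magnification is m_1 = -d_i1/d_o1 = -(-23.333)/7 = 3.3333.
With d_i1 < 0 the first image is virtual and lies on the object side; the object distance for lens 2 is d_o2 = 14.5 - (-23.333) = 37.833 cm.
Applying the thin-lens equation again with f_2 = 22 cm and d_o2 = 37.833 cm gives d_i2 = 52.568 cm.
m_2 = -(52.568)/(37.833) = -1.3895.
The system's lateral magnification is m_1 m_2 = (3.3333)(-1.3895) = -4.6316.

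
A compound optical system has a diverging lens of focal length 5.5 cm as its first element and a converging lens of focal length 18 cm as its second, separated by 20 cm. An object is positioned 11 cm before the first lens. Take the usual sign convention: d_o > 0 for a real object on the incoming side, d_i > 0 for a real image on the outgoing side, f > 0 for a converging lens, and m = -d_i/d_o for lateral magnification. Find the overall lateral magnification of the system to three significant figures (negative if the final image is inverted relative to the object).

-1.06

First lens: d_i1 = 1/(1/(-5.5) - 1/11) = -3.667 cm.
m_1 = -(-3.667)/11 = 0.3333.
With d_i1 < 0 the first image is virtual and lies on the object side; the object distance for lens 2 is d_o2 = 20 - (-3.667) = 23.667 cm.
Second lens: d_i2 = 1/(1/18 - 1/(23.667)) = 75.176 cm.
m_2 = -(75.176)/(23.667) = -3.1765.
Total m = m_1 x m_2 = (0.3333)(-3.1765) = -1.0588.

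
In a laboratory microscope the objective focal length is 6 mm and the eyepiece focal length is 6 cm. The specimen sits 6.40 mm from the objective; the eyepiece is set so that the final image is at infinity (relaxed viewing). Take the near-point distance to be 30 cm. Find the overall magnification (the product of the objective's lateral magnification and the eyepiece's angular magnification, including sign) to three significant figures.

Convert to cm: f_obj = 6 mm = 0.6 cm; d_o = 6.40 mm = 0.64 cm.
Objective: 1/d_i = 1/f_obj - 1/d_o = 1/0.6 - 1/0.64 = 0.10417 cm^-1, so d_i = 9.600 cm.
m_obj = -d_i/d_o = -9.600/0.64 = -15.000.
Eyepiece angular magnification (image at infinity): M_eye = D/f_e = 30/6 = 5.000.
Overall M = m_obj x M_eye = (-15.000)(5.000) = -75.00.

-75.0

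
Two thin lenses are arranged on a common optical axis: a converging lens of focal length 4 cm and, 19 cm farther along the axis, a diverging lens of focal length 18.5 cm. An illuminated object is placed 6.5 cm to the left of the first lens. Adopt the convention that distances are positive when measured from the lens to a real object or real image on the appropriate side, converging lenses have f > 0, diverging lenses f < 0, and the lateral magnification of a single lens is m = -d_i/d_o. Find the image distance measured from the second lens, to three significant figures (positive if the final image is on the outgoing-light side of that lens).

-5.87 cm

Lens 1: 1/d_i1 = 1/f_1 - 1/d_o1 = 1/4 - 1/6.5 = 0.09615 cm^-1, so d_i1 = 10.400 cm.
The intermediate image is 10.400 cm to the right of lens 1, so d_o2 = L - d_i1 = 19 - 10.400 = 8.600 cm.
Lens 2: 1/d_i2 = 1/f_2 - 1/d_o2 = 1/(-18.5) - 1/(8.600) = -0.17033 cm^-1, so d_i2 = -5.871 cm.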